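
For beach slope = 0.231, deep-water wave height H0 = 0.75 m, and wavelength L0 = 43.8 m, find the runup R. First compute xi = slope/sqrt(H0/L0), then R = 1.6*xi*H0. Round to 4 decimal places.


xi = slope / sqrt(H0/L0)
H0/L0 = 0.75/43.8 = 0.017123
sqrt(0.017123) = 0.130856
xi = 0.231 / 0.130856 = 1.765300
R = 1.6 * xi * H0 = 1.6 * 1.765300 * 0.75
R = 2.1184 m

2.1184


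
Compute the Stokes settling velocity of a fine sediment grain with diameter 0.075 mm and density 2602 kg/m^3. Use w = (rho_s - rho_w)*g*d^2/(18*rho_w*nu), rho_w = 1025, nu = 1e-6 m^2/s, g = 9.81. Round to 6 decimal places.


w = (rho_s - rho_w) * g * d^2 / (18 * rho_w * nu)
d = 0.075 mm = 0.000075 m
rho_s - rho_w = 2602 - 1025 = 1577
Numerator = 1577 * 9.81 * (0.000075)^2 = 0.000087020831
Denominator = 18 * 1025 * 1e-6 = 0.018450
w = 0.004717 m/s

0.004717


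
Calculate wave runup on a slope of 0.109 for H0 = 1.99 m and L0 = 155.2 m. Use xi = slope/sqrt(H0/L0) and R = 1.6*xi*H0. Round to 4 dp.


xi = slope / sqrt(H0/L0)
H0/L0 = 1.99/155.2 = 0.012822
sqrt(0.012822) = 0.113235
xi = 0.109 / 0.113235 = 0.962600
R = 1.6 * xi * H0 = 1.6 * 0.962600 * 1.99
R = 3.0649 m

3.0649


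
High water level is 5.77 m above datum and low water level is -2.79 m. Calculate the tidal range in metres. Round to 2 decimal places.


Tidal range = High water - Low water
Tidal range = 5.77 - (-2.79)
Tidal range = 8.56 m

8.56


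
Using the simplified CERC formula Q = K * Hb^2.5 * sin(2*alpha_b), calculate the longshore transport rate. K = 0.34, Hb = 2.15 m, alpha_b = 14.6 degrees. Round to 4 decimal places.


Q = K * Hb^2.5 * sin(2 * alpha_b)
Hb^2.5 = 2.15^2.5 = 6.777915
sin(2 * 14.6) = sin(29.2) = 0.487860
Q = 0.34 * 6.777915 * 0.487860
Q = 1.1243 m^3/s

1.1243


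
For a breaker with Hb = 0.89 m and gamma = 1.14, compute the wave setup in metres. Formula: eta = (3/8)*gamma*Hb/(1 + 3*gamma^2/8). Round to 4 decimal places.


eta = (3/8) * gamma * Hb / (1 + 3*gamma^2/8)
Numerator = (3/8) * 1.14 * 0.89 = 0.380475
Denominator = 1 + 3*1.14^2/8 = 1 + 0.487350 = 1.487350
eta = 0.380475 / 1.487350
eta = 0.2558 m

0.2558


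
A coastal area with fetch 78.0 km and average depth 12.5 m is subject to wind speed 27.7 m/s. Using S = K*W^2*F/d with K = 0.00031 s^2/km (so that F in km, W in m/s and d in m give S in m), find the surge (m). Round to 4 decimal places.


S = K * W^2 * F / d
W^2 = 27.7^2 = 767.29
S = 0.00031 * 767.29 * 78.0 / 12.5
Numerator = 0.00031 * 767.29 * 78.0 = 18.553072
S = 18.553072 / 12.5 = 1.4842 m

1.4842


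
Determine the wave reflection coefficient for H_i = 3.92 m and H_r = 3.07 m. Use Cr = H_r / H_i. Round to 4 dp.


Cr = H_r / H_i
Cr = 3.07 / 3.92
Cr = 0.7832

0.7832


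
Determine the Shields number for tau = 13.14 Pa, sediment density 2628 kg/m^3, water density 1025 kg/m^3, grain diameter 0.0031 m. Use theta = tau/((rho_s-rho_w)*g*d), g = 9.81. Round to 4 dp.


theta = tau / ((rho_s - rho_w) * g * d)
rho_s - rho_w = 2628 - 1025 = 1603
Denominator = 1603 * 9.81 * 0.0031 = 48.748833
theta = 13.14 / 48.748833
theta = 0.2695

0.2695


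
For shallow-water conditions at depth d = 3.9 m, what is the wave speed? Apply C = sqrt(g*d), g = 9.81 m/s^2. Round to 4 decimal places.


Using the shallow-water approximation:
C = sqrt(g * d) = sqrt(9.81 * 3.9)
C = sqrt(38.2590)
C = 6.1854 m/s

6.1854


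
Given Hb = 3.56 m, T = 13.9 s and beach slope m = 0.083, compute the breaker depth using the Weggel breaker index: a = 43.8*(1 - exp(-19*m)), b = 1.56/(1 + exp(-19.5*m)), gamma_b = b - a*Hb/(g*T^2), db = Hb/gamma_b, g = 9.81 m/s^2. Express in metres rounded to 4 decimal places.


a = 43.8 * (1 - exp(-19 * m))
exp(-19 * 0.083) = exp(-1.5770) = 0.206594
a = 43.8 * (1 - 0.206594) = 34.751185
b = 1.56 / (1 + exp(-19.5 * m))
exp(-19.5 * 0.083) = exp(-1.6185) = 0.198196
b = 1.56 / (1 + 0.198196) = 1.301958
Hb / (g * T^2) = 3.56 / (9.81 * 13.9^2) = 3.56 / 1895.3901 = 0.00187824
gamma_b = b - a * Hb/(g*T^2) = 1.301958 - 34.751185 * 0.00187824 = 1.236686
db = Hb / gamma_b = 3.56 / 1.236686
db = 2.8787 m

2.8787


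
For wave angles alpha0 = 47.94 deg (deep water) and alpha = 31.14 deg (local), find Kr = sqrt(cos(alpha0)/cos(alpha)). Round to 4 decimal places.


Kr = sqrt(cos(alpha0) / cos(alpha))
cos(47.94) = 0.669908
cos(31.14) = 0.855906
Kr = sqrt(0.669908 / 0.855906)
Kr = sqrt(0.782689)
Kr = 0.8847

0.8847


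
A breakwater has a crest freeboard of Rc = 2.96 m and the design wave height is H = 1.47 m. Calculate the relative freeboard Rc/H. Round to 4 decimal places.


Relative freeboard = Rc / H
= 2.96 / 1.47
= 2.0136

2.0136


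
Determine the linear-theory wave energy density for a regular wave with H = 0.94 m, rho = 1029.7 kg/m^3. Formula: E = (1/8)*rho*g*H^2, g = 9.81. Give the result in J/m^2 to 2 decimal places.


E = (1/8) * rho * g * H^2
E = (1/8) * 1029.7 * 9.81 * 0.94^2
E = 0.125 * 1029.7 * 9.81 * 0.8836
E = 1115.69 J/m^2

1115.69


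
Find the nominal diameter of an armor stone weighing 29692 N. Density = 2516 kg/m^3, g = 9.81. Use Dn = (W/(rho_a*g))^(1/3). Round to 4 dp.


V = W / (rho_a * g)
V = 29692 / (2516 * 9.81)
V = 29692 / 24681.96
V = 1.202984 m^3
Dn = V^(1/3) = 1.202984^(1/3)
Dn = 1.0635 m

1.0635


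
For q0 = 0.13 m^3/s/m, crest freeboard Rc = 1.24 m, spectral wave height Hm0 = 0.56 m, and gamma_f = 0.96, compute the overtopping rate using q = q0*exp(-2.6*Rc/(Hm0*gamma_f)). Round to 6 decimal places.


q = q0 * exp(-2.6 * Rc / (Hm0 * gamma_f))
Exponent = -2.6 * 1.24 / (0.56 * 0.96)
= -2.6 * 1.24 / 0.5376
= -5.997024
exp(-5.997024) = 0.002486
q = 0.13 * 0.002486
q = 0.000323 m^3/s/m

0.000323


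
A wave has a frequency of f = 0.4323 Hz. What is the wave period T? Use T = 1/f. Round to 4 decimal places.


T = 1 / f
T = 1 / 0.4323
T = 2.3132 s

2.3132


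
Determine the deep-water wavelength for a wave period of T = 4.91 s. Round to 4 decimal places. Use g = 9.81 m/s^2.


L0 = g * T^2 / (2 * pi)
L0 = 9.81 * 4.91^2 / (2 * pi)
L0 = 9.81 * 24.1081 / 6.28319
L0 = 236.5005 / 6.28319
L0 = 37.6402 m

37.6402


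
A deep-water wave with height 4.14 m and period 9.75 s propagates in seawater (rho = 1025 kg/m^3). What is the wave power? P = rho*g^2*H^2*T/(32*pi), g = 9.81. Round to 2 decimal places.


P = rho * g^2 * H^2 * T / (32 * pi)
P = 1025 * 9.81^2 * 4.14^2 * 9.75 / (32 * pi)
P = 1025 * 96.2361 * 17.1396 * 9.75 / 100.53096
P = 163971.11 W/m

163971.11


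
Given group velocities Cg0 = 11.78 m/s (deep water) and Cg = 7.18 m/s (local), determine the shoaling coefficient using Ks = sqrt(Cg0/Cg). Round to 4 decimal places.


Ks = sqrt(Cg0 / Cg)
Ks = sqrt(11.78 / 7.18)
Ks = sqrt(1.6407)
Ks = 1.2809

1.2809


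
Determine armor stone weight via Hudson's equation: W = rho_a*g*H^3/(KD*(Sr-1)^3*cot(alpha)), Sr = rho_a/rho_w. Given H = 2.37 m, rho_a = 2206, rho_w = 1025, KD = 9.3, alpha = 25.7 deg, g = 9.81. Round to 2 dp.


Sr = rho_a / rho_w = 2206 / 1025 = 2.152195
(Sr - 1) = 1.152195
(Sr - 1)^3 = 1.529601
cot(25.7) = 1 / tan(25.7) = 1 / 0.481267 = 2.077847
Numerator = 2206 * 9.81 * 2.37^3 = 288084.2753
Denominator = 9.3 * 1.529601 * 2.077847 = 29.557964
W = 288084.2753 / 29.557964
W = 9746.42 N

9746.42


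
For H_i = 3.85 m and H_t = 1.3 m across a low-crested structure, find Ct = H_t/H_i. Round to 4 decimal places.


Ct = H_t / H_i
Ct = 1.3 / 3.85
Ct = 0.3377

0.3377


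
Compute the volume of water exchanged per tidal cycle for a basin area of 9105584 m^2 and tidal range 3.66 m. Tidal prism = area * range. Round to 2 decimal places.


Tidal prism = Area * Tidal range
P = 9105584 * 3.66
P = 33326437.44 m^3

33326437.44


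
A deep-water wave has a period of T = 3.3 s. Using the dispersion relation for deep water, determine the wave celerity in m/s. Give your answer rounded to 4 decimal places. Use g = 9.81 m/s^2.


We use the deep-water celerity formula:
C = g * T / (2 * pi)
C = 9.81 * 3.3 / (2 * 3.14159...)
C = 32.373000 / 6.283185
C = 5.1523 m/s

5.1523


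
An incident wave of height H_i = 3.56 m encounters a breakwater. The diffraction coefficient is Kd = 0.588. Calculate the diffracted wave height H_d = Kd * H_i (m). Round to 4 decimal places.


H_d = Kd * H_i
H_d = 0.588 * 3.56
H_d = 2.0933 m

2.0933


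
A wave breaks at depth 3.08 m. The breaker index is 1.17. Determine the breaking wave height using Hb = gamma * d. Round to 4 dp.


Hb = gamma * d
Hb = 1.17 * 3.08
Hb = 3.6036 m

3.6036


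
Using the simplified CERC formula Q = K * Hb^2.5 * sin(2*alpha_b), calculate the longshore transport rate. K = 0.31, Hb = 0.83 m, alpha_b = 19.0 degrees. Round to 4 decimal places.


Q = K * Hb^2.5 * sin(2 * alpha_b)
Hb^2.5 = 0.83^2.5 = 0.627618
sin(2 * 19.0) = sin(38.0) = 0.615661
Q = 0.31 * 0.627618 * 0.615661
Q = 0.1198 m^3/s

0.1198


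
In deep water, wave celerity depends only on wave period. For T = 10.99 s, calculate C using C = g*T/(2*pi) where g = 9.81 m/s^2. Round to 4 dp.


We use the deep-water celerity formula:
C = g * T / (2 * pi)
C = 9.81 * 10.99 / (2 * 3.14159...)
C = 107.811900 / 6.283185
C = 17.1588 m/s

17.1588


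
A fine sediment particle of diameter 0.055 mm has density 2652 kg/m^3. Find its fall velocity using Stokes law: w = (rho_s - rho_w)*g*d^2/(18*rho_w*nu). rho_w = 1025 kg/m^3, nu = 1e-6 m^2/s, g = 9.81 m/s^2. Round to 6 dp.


w = (rho_s - rho_w) * g * d^2 / (18 * rho_w * nu)
d = 0.055 mm = 0.000055 m
rho_s - rho_w = 2652 - 1025 = 1627
Numerator = 1627 * 9.81 * (0.000055)^2 = 0.000048281632
Denominator = 18 * 1025 * 1e-6 = 0.018450
w = 0.002617 m/s

0.002617


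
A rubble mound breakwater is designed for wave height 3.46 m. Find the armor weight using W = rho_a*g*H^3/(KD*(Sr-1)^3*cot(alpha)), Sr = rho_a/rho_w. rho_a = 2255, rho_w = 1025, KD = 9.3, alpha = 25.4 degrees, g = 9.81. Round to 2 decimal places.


Sr = rho_a / rho_w = 2255 / 1025 = 2.200000
(Sr - 1) = 1.200000
(Sr - 1)^3 = 1.728000
cot(25.4) = 1 / tan(25.4) = 1 / 0.474835 = 2.105995
Numerator = 2255 * 9.81 * 3.46^3 = 916313.0040
Denominator = 9.3 * 1.728000 * 2.105995 = 33.844184
W = 916313.0040 / 33.844184
W = 27074.46 N

27074.46


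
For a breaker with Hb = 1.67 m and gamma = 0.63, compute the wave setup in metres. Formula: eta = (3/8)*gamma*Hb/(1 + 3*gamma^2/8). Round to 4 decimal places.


eta = (3/8) * gamma * Hb / (1 + 3*gamma^2/8)
Numerator = (3/8) * 0.63 * 1.67 = 0.394537
Denominator = 1 + 3*0.63^2/8 = 1 + 0.148838 = 1.148838
eta = 0.394537 / 1.148838
eta = 0.3434 m

0.3434


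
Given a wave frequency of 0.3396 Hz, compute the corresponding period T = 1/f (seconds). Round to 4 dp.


T = 1 / f
T = 1 / 0.3396
T = 2.9446 s

2.9446


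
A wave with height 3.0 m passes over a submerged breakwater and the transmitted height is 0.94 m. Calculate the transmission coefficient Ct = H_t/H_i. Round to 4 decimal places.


Ct = H_t / H_i
Ct = 0.94 / 3.0
Ct = 0.3133

0.3133


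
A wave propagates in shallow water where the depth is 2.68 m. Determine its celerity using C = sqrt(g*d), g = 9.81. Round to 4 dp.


Using the shallow-water approximation:
C = sqrt(g * d) = sqrt(9.81 * 2.68)
C = sqrt(26.2908)
C = 5.1275 m/s

5.1275


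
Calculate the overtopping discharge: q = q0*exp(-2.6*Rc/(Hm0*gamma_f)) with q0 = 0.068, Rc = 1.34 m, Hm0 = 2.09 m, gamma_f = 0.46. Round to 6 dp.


q = q0 * exp(-2.6 * Rc / (Hm0 * gamma_f))
Exponent = -2.6 * 1.34 / (2.09 * 0.46)
= -2.6 * 1.34 / 0.9614
= -3.623882
exp(-3.623882) = 0.026679
q = 0.068 * 0.026679
q = 0.001814 m^3/s/m

0.001814


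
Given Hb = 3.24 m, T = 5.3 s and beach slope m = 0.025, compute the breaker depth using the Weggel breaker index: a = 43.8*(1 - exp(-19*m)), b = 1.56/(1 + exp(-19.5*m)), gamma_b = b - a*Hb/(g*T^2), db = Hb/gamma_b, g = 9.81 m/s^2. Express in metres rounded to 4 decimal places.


a = 43.8 * (1 - exp(-19 * m))
exp(-19 * 0.025) = exp(-0.4750) = 0.621885
a = 43.8 * (1 - 0.621885) = 16.561435
b = 1.56 / (1 + exp(-19.5 * m))
exp(-19.5 * 0.025) = exp(-0.4875) = 0.614160
b = 1.56 / (1 + 0.614160) = 0.966447
Hb / (g * T^2) = 3.24 / (9.81 * 5.3^2) = 3.24 / 275.5629 = 0.01175775
gamma_b = b - a * Hb/(g*T^2) = 0.966447 - 16.561435 * 0.01175775 = 0.771722
db = Hb / gamma_b = 3.24 / 0.771722
db = 4.1984 m

4.1984


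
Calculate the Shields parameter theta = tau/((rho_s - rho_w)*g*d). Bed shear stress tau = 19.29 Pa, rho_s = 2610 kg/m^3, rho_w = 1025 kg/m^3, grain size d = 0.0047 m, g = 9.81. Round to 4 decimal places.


theta = tau / ((rho_s - rho_w) * g * d)
rho_s - rho_w = 2610 - 1025 = 1585
Denominator = 1585 * 9.81 * 0.0047 = 73.079595
theta = 19.29 / 73.079595
theta = 0.2640

0.2640


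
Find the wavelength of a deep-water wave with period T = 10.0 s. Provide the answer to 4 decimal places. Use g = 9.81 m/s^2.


L0 = g * T^2 / (2 * pi)
L0 = 9.81 * 10.0^2 / (2 * pi)
L0 = 9.81 * 100.0000 / 6.28319
L0 = 981.0000 / 6.28319
L0 = 156.1310 m

156.1310


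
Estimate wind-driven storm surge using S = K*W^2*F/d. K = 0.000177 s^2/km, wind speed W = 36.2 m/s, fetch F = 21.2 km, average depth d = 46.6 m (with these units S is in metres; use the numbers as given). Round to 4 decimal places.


S = K * W^2 * F / d
W^2 = 36.2^2 = 1310.44
S = 0.000177 * 1310.44 * 21.2 / 46.6
Numerator = 0.000177 * 1310.44 * 21.2 = 4.917295
S = 4.917295 / 46.6 = 0.1055 m

0.1055


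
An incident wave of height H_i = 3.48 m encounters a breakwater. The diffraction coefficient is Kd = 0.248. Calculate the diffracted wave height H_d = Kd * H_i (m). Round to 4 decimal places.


H_d = Kd * H_i
H_d = 0.248 * 3.48
H_d = 0.8630 m

0.8630


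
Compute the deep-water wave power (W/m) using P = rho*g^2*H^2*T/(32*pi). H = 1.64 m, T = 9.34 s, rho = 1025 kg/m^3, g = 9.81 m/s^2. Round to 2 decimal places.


P = rho * g^2 * H^2 * T / (32 * pi)
P = 1025 * 9.81^2 * 1.64^2 * 9.34 / (32 * pi)
P = 1025 * 96.2361 * 2.6896 * 9.34 / 100.53096
P = 24648.85 W/m

24648.85


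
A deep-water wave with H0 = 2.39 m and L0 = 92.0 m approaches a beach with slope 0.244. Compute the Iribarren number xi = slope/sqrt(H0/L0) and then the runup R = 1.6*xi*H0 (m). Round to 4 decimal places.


xi = slope / sqrt(H0/L0)
H0/L0 = 2.39/92.0 = 0.025978
sqrt(0.025978) = 0.161178
xi = 0.244 / 0.161178 = 1.513857
R = 1.6 * xi * H0 = 1.6 * 1.513857 * 2.39
R = 5.7890 m

5.7890


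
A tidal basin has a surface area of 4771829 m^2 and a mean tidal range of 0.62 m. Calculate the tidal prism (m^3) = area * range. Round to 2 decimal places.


Tidal prism = Area * Tidal range
P = 4771829 * 0.62
P = 2958533.98 m^3

2958533.98


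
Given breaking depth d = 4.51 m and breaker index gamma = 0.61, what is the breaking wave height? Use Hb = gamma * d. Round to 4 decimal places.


Hb = gamma * d
Hb = 0.61 * 4.51
Hb = 2.7511 m

2.7511


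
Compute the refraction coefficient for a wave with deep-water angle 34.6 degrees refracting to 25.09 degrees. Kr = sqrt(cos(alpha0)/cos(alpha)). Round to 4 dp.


Kr = sqrt(cos(alpha0) / cos(alpha))
cos(34.6) = 0.823136
cos(25.09) = 0.905643
Kr = sqrt(0.823136 / 0.905643)
Kr = sqrt(0.908897)
Kr = 0.9534

0.9534


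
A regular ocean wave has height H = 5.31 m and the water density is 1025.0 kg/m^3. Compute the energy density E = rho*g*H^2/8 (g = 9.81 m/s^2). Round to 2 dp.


E = (1/8) * rho * g * H^2
E = (1/8) * 1025.0 * 9.81 * 5.31^2
E = 0.125 * 1025.0 * 9.81 * 28.1961
E = 35439.85 J/m^2

35439.85


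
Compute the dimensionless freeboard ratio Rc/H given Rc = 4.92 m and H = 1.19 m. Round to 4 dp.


Relative freeboard = Rc / H
= 4.92 / 1.19
= 4.1345

4.1345


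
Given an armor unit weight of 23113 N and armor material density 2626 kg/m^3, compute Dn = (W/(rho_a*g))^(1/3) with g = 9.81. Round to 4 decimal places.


V = W / (rho_a * g)
V = 23113 / (2626 * 9.81)
V = 23113 / 25761.06
V = 0.897207 m^3
Dn = V^(1/3) = 0.897207^(1/3)
Dn = 0.9645 m

0.9645


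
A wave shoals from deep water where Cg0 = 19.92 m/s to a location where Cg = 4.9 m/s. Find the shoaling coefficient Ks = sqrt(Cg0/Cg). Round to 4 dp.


Ks = sqrt(Cg0 / Cg)
Ks = sqrt(19.92 / 4.9)
Ks = sqrt(4.0653)
Ks = 2.0163

2.0163


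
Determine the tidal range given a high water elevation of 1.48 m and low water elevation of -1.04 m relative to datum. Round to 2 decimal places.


Tidal range = High water - Low water
Tidal range = 1.48 - (-1.04)
Tidal range = 2.52 m

2.52


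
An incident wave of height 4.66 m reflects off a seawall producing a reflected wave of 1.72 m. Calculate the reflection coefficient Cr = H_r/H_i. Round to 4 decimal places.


Cr = H_r / H_i
Cr = 1.72 / 4.66
Cr = 0.3691

0.3691


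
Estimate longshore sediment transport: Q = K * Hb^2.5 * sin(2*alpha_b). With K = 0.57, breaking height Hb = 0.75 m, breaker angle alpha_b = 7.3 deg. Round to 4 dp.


Q = K * Hb^2.5 * sin(2 * alpha_b)
Hb^2.5 = 0.75^2.5 = 0.487139
sin(2 * 7.3) = sin(14.6) = 0.252069
Q = 0.57 * 0.487139 * 0.252069
Q = 0.0700 m^3/s

0.0700


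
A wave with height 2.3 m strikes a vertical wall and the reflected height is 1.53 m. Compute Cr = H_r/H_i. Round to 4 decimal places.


Cr = H_r / H_i
Cr = 1.53 / 2.3
Cr = 0.6652

0.6652


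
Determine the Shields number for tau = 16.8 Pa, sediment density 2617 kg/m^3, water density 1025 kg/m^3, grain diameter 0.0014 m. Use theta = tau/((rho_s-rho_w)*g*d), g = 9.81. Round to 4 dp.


theta = tau / ((rho_s - rho_w) * g * d)
rho_s - rho_w = 2617 - 1025 = 1592
Denominator = 1592 * 9.81 * 0.0014 = 21.864528
theta = 16.8 / 21.864528
theta = 0.7684

0.7684


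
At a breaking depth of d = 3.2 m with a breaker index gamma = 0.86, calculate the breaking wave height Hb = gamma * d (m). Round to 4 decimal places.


Hb = gamma * d
Hb = 0.86 * 3.2
Hb = 2.7520 m

2.7520


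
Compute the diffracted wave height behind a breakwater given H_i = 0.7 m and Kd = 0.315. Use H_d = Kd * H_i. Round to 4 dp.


H_d = Kd * H_i
H_d = 0.315 * 0.7
H_d = 0.2205 m

0.2205


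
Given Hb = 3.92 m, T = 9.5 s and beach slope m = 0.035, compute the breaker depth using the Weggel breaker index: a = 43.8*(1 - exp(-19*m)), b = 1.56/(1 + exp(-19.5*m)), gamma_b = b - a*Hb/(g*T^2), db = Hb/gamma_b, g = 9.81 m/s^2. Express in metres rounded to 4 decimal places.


a = 43.8 * (1 - exp(-19 * m))
exp(-19 * 0.035) = exp(-0.6650) = 0.514274
a = 43.8 * (1 - 0.514274) = 21.274819
b = 1.56 / (1 + exp(-19.5 * m))
exp(-19.5 * 0.035) = exp(-0.6825) = 0.505352
b = 1.56 / (1 + 0.505352) = 1.036302
Hb / (g * T^2) = 3.92 / (9.81 * 9.5^2) = 3.92 / 885.3525 = 0.00442761
gamma_b = b - a * Hb/(g*T^2) = 1.036302 - 21.274819 * 0.00442761 = 0.942106
db = Hb / gamma_b = 3.92 / 0.942106
db = 4.1609 m

4.1609


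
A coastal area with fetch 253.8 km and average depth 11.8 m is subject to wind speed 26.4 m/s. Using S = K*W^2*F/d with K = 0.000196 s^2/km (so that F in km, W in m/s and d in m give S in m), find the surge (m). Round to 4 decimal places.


S = K * W^2 * F / d
W^2 = 26.4^2 = 696.96
S = 0.000196 * 696.96 * 253.8 / 11.8
Numerator = 0.000196 * 696.96 * 253.8 = 34.670136
S = 34.670136 / 11.8 = 2.9381 m

2.9381


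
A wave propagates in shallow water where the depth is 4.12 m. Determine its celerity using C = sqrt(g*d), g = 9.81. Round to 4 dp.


Using the shallow-water approximation:
C = sqrt(g * d) = sqrt(9.81 * 4.12)
C = sqrt(40.4172)
C = 6.3575 m/s

6.3575


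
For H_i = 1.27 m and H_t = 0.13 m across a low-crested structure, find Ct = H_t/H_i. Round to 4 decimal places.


Ct = H_t / H_i
Ct = 0.13 / 1.27
Ct = 0.1024

0.1024


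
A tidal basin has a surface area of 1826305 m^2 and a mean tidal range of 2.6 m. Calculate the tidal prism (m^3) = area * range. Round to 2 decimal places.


Tidal prism = Area * Tidal range
P = 1826305 * 2.6
P = 4748393.00 m^3

4748393.00


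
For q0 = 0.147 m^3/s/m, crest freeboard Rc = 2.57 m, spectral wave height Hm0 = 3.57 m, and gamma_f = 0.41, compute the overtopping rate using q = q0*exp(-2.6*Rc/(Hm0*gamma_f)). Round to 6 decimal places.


q = q0 * exp(-2.6 * Rc / (Hm0 * gamma_f))
Exponent = -2.6 * 2.57 / (3.57 * 0.41)
= -2.6 * 2.57 / 1.4637
= -4.565143
exp(-4.565143) = 0.010408
q = 0.147 * 0.010408
q = 0.001530 m^3/s/m

0.001530


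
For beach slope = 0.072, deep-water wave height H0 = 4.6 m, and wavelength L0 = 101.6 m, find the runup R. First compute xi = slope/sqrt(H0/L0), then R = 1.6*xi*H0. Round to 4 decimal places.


xi = slope / sqrt(H0/L0)
H0/L0 = 4.6/101.6 = 0.045276
sqrt(0.045276) = 0.212781
xi = 0.072 / 0.212781 = 0.338377
R = 1.6 * xi * H0 = 1.6 * 0.338377 * 4.6
R = 2.4905 m

2.4905


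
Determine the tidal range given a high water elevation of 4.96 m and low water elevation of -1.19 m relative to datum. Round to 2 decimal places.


Tidal range = High water - Low water
Tidal range = 4.96 - (-1.19)
Tidal range = 6.15 m

6.15


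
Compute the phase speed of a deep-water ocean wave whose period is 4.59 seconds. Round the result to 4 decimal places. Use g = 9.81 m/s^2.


We use the deep-water celerity formula:
C = g * T / (2 * pi)
C = 9.81 * 4.59 / (2 * 3.14159...)
C = 45.027900 / 6.283185
C = 7.1664 m/s

7.1664


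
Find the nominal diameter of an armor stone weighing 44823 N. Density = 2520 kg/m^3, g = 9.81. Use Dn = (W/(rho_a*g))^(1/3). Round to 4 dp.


V = W / (rho_a * g)
V = 44823 / (2520 * 9.81)
V = 44823 / 24721.20
V = 1.813140 m^3
Dn = V^(1/3) = 1.813140^(1/3)
Dn = 1.2194 m

1.2194


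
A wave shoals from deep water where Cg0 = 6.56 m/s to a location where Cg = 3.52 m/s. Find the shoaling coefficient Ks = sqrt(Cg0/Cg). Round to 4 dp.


Ks = sqrt(Cg0 / Cg)
Ks = sqrt(6.56 / 3.52)
Ks = sqrt(1.8636)
Ks = 1.3652

1.3652


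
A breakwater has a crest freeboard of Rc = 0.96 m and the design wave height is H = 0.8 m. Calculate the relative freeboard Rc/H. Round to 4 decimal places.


Relative freeboard = Rc / H
= 0.96 / 0.8
= 1.2000

1.2000


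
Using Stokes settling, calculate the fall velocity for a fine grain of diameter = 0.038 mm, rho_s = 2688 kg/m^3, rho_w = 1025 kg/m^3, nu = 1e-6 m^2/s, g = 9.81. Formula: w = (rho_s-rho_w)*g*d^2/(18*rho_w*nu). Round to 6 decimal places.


w = (rho_s - rho_w) * g * d^2 / (18 * rho_w * nu)
d = 0.038 mm = 0.000038 m
rho_s - rho_w = 2688 - 1025 = 1663
Numerator = 1663 * 9.81 * (0.000038)^2 = 0.000023557459
Denominator = 18 * 1025 * 1e-6 = 0.018450
w = 0.001277 m/s

0.001277


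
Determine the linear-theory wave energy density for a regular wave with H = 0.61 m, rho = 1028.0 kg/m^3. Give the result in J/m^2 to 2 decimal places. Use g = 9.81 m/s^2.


E = (1/8) * rho * g * H^2
E = (1/8) * 1028.0 * 9.81 * 0.61^2
E = 0.125 * 1028.0 * 9.81 * 0.3721
E = 469.06 J/m^2

469.06


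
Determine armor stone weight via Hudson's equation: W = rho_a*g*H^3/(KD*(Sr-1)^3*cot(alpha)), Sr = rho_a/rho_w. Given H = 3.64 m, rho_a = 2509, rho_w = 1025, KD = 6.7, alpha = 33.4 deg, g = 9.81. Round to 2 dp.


Sr = rho_a / rho_w = 2509 / 1025 = 2.447805
(Sr - 1) = 1.447805
(Sr - 1)^3 = 3.034800
cot(33.4) = 1 / tan(33.4) = 1 / 0.659379 = 1.516580
Numerator = 2509 * 9.81 * 3.64^3 = 1187063.1397
Denominator = 6.7 * 3.034800 * 1.516580 = 30.836858
W = 1187063.1397 / 30.836858
W = 38494.94 N

38494.94


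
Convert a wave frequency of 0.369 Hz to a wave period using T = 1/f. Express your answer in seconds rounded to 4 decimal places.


T = 1 / f
T = 1 / 0.369
T = 2.7100 s

2.7100


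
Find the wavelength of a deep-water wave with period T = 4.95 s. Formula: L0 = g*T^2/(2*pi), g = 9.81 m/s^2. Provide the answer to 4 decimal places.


L0 = g * T^2 / (2 * pi)
L0 = 9.81 * 4.95^2 / (2 * pi)
L0 = 9.81 * 24.5025 / 6.28319
L0 = 240.3695 / 6.28319
L0 = 38.2560 m

38.2560


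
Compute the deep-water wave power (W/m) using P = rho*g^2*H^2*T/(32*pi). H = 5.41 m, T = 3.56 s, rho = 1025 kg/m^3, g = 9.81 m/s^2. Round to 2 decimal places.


P = rho * g^2 * H^2 * T / (32 * pi)
P = 1025 * 9.81^2 * 5.41^2 * 3.56 / (32 * pi)
P = 1025 * 96.2361 * 29.2681 * 3.56 / 100.53096
P = 102236.64 W/m

102236.64


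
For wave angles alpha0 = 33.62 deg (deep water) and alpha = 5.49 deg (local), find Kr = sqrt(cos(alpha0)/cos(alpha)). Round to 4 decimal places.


Kr = sqrt(cos(alpha0) / cos(alpha))
cos(33.62) = 0.832728
cos(5.49) = 0.995413
Kr = sqrt(0.832728 / 0.995413)
Kr = sqrt(0.836565)
Kr = 0.9146

0.9146


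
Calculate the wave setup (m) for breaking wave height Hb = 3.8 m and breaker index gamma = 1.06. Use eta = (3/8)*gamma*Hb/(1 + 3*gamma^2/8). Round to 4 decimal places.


eta = (3/8) * gamma * Hb / (1 + 3*gamma^2/8)
Numerator = (3/8) * 1.06 * 3.8 = 1.510500
Denominator = 1 + 3*1.06^2/8 = 1 + 0.421350 = 1.421350
eta = 1.510500 / 1.421350
eta = 1.0627 m

1.0627


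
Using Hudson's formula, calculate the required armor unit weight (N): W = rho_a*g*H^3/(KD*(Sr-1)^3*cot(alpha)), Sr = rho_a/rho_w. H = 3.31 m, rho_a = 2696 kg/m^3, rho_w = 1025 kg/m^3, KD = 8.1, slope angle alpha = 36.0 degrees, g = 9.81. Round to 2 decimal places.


Sr = rho_a / rho_w = 2696 / 1025 = 2.630244
(Sr - 1) = 1.630244
(Sr - 1)^3 = 4.332691
cot(36.0) = 1 / tan(36.0) = 1 / 0.726543 = 1.376382
Numerator = 2696 * 9.81 * 3.31^3 = 959119.8440
Denominator = 8.1 * 4.332691 * 1.376382 = 48.303848
W = 959119.8440 / 48.303848
W = 19855.97 N

19855.97


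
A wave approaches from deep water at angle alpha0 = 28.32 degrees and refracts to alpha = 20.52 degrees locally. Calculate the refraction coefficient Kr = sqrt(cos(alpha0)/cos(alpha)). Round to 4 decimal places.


Kr = sqrt(cos(alpha0) / cos(alpha))
cos(28.32) = 0.880312
cos(20.52) = 0.936550
Kr = sqrt(0.880312 / 0.936550)
Kr = sqrt(0.939952)
Kr = 0.9695

0.9695


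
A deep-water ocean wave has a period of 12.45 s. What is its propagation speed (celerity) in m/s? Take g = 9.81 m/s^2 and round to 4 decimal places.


We use the deep-water celerity formula:
C = g * T / (2 * pi)
C = 9.81 * 12.45 / (2 * 3.14159...)
C = 122.134500 / 6.283185
C = 19.4383 m/s

19.4383


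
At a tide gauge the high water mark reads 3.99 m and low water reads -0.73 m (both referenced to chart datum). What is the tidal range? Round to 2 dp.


Tidal range = High water - Low water
Tidal range = 3.99 - (-0.73)
Tidal range = 4.72 m

4.72


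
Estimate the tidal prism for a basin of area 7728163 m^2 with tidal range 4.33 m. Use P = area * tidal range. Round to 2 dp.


Tidal prism = Area * Tidal range
P = 7728163 * 4.33
P = 33462945.79 m^3

33462945.79


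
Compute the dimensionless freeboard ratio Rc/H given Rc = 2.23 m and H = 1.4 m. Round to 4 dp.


Relative freeboard = Rc / H
= 2.23 / 1.4
= 1.5929

1.5929


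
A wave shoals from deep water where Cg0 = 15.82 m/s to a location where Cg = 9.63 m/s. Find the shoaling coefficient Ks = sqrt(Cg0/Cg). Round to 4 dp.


Ks = sqrt(Cg0 / Cg)
Ks = sqrt(15.82 / 9.63)
Ks = sqrt(1.6428)
Ks = 1.2817

1.2817


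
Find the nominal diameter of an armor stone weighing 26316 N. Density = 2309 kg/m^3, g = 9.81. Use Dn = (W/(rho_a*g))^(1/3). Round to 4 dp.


V = W / (rho_a * g)
V = 26316 / (2309 * 9.81)
V = 26316 / 22651.29
V = 1.161788 m^3
Dn = V^(1/3) = 1.161788^(1/3)
Dn = 1.0513 m

1.0513


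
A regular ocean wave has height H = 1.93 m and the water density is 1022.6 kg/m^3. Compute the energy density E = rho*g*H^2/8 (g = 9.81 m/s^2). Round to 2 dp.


E = (1/8) * rho * g * H^2
E = (1/8) * 1022.6 * 9.81 * 1.93^2
E = 0.125 * 1022.6 * 9.81 * 3.7249
E = 4670.89 J/m^2

4670.89


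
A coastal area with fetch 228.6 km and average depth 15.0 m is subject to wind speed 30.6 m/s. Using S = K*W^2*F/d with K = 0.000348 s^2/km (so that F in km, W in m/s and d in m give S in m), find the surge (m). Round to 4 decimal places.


S = K * W^2 * F / d
W^2 = 30.6^2 = 936.36
S = 0.000348 * 936.36 * 228.6 / 15.0
Numerator = 0.000348 * 936.36 * 228.6 = 74.490060
S = 74.490060 / 15.0 = 4.9660 m

4.9660


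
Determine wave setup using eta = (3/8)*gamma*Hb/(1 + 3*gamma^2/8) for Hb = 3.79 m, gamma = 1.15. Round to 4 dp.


eta = (3/8) * gamma * Hb / (1 + 3*gamma^2/8)
Numerator = (3/8) * 1.15 * 3.79 = 1.634437
Denominator = 1 + 3*1.15^2/8 = 1 + 0.495938 = 1.495938
eta = 1.634437 / 1.495938
eta = 1.0926 m

1.0926


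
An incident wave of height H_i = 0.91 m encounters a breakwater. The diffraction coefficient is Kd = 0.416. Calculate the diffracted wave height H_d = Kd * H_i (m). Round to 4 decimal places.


H_d = Kd * H_i
H_d = 0.416 * 0.91
H_d = 0.3786 m

0.3786


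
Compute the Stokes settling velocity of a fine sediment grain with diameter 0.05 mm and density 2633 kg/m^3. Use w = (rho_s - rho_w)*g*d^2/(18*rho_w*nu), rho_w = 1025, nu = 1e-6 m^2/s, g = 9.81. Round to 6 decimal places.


w = (rho_s - rho_w) * g * d^2 / (18 * rho_w * nu)
d = 0.05 mm = 0.000050 m
rho_s - rho_w = 2633 - 1025 = 1608
Numerator = 1608 * 9.81 * (0.000050)^2 = 0.000039436200
Denominator = 18 * 1025 * 1e-6 = 0.018450
w = 0.002137 m/s

0.002137


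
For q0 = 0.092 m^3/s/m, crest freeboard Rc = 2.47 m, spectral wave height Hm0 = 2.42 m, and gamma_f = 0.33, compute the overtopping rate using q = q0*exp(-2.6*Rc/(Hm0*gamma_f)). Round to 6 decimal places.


q = q0 * exp(-2.6 * Rc / (Hm0 * gamma_f))
Exponent = -2.6 * 2.47 / (2.42 * 0.33)
= -2.6 * 2.47 / 0.7986
= -8.041573
exp(-8.041573) = 0.000322
q = 0.092 * 0.000322
q = 0.000030 m^3/s/m

0.000030


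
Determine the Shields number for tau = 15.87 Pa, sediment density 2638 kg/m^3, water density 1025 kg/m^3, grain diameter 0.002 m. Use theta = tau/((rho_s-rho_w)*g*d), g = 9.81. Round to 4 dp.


theta = tau / ((rho_s - rho_w) * g * d)
rho_s - rho_w = 2638 - 1025 = 1613
Denominator = 1613 * 9.81 * 0.002 = 31.647060
theta = 15.87 / 31.647060
theta = 0.5015

0.5015


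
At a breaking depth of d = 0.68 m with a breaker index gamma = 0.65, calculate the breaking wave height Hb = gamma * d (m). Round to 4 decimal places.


Hb = gamma * d
Hb = 0.65 * 0.68
Hb = 0.4420 m

0.4420


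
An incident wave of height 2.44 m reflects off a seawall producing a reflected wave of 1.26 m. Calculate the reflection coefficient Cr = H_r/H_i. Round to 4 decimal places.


Cr = H_r / H_i
Cr = 1.26 / 2.44
Cr = 0.5164

0.5164


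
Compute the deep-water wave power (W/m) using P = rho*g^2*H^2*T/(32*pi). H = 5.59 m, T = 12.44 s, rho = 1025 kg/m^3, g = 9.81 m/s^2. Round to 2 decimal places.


P = rho * g^2 * H^2 * T / (32 * pi)
P = 1025 * 9.81^2 * 5.59^2 * 12.44 / (32 * pi)
P = 1025 * 96.2361 * 31.2481 * 12.44 / 100.53096
P = 381422.25 W/m

381422.25


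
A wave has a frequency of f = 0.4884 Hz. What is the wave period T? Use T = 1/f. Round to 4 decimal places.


T = 1 / f
T = 1 / 0.4884
T = 2.0475 s

2.0475


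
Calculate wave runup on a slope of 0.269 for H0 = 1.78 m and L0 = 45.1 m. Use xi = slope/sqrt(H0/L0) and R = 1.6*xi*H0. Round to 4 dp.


xi = slope / sqrt(H0/L0)
H0/L0 = 1.78/45.1 = 0.039468
sqrt(0.039468) = 0.198665
xi = 0.269 / 0.198665 = 1.354037
R = 1.6 * xi * H0 = 1.6 * 1.354037 * 1.78
R = 3.8563 m

3.8563


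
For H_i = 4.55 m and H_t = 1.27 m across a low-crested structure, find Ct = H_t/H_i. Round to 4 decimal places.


Ct = H_t / H_i
Ct = 1.27 / 4.55
Ct = 0.2791

0.2791


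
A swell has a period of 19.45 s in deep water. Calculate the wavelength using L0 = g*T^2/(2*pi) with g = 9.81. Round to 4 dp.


L0 = g * T^2 / (2 * pi)
L0 = 9.81 * 19.45^2 / (2 * pi)
L0 = 9.81 * 378.3025 / 6.28319
L0 = 3711.1475 / 6.28319
L0 = 590.6475 m

590.6475


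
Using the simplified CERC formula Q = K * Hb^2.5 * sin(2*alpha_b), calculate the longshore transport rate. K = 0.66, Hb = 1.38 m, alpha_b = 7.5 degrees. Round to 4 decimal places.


Q = K * Hb^2.5 * sin(2 * alpha_b)
Hb^2.5 = 1.38^2.5 = 2.237163
sin(2 * 7.5) = sin(15.0) = 0.258819
Q = 0.66 * 2.237163 * 0.258819
Q = 0.3822 m^3/s

0.3822


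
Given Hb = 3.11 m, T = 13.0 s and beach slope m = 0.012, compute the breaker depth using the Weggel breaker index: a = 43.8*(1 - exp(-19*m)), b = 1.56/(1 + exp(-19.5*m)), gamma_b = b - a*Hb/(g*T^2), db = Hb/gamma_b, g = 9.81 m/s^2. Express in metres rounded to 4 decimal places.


a = 43.8 * (1 - exp(-19 * m))
exp(-19 * 0.012) = exp(-0.2280) = 0.796124
a = 43.8 * (1 - 0.796124) = 8.929757
b = 1.56 / (1 + exp(-19.5 * m))
exp(-19.5 * 0.012) = exp(-0.2340) = 0.791362
b = 1.56 / (1 + 0.791362) = 0.870846
Hb / (g * T^2) = 3.11 / (9.81 * 13.0^2) = 3.11 / 1657.8900 = 0.00187588
gamma_b = b - a * Hb/(g*T^2) = 0.870846 - 8.929757 * 0.00187588 = 0.854095
db = Hb / gamma_b = 3.11 / 0.854095
db = 3.6413 m

3.6413


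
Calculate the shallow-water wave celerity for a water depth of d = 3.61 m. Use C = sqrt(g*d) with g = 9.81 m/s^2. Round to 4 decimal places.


Using the shallow-water approximation:
C = sqrt(g * d) = sqrt(9.81 * 3.61)
C = sqrt(35.4141)
C = 5.9510 m/s

5.9510


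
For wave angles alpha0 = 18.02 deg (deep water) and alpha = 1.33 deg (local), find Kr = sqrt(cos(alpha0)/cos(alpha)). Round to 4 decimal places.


Kr = sqrt(cos(alpha0) / cos(alpha))
cos(18.02) = 0.950949
cos(1.33) = 0.999731
Kr = sqrt(0.950949 / 0.999731)
Kr = sqrt(0.951205)
Kr = 0.9753

0.9753


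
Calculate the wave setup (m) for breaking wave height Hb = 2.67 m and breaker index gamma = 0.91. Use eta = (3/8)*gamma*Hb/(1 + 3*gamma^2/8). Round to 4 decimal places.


eta = (3/8) * gamma * Hb / (1 + 3*gamma^2/8)
Numerator = (3/8) * 0.91 * 2.67 = 0.911137
Denominator = 1 + 3*0.91^2/8 = 1 + 0.310538 = 1.310538
eta = 0.911137 / 1.310538
eta = 0.6952 m

0.6952


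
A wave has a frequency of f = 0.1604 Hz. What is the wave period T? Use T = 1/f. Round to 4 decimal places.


T = 1 / f
T = 1 / 0.1604
T = 6.2344 s

6.2344


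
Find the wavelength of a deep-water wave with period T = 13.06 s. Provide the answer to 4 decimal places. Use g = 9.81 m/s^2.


L0 = g * T^2 / (2 * pi)
L0 = 9.81 * 13.06^2 / (2 * pi)
L0 = 9.81 * 170.5636 / 6.28319
L0 = 1673.2289 / 6.28319
L0 = 266.3027 m

266.3027


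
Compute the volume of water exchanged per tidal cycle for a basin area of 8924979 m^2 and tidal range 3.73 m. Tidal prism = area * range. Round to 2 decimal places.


Tidal prism = Area * Tidal range
P = 8924979 * 3.73
P = 33290171.67 m^3

33290171.67


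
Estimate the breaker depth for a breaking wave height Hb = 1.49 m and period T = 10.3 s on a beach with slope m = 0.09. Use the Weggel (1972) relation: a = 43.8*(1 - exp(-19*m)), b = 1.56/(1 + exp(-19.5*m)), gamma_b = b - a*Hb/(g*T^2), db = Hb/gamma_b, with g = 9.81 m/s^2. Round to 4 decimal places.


a = 43.8 * (1 - exp(-19 * m))
exp(-19 * 0.09) = exp(-1.7100) = 0.180866
a = 43.8 * (1 - 0.180866) = 35.878078
b = 1.56 / (1 + exp(-19.5 * m))
exp(-19.5 * 0.09) = exp(-1.7550) = 0.172907
b = 1.56 / (1 + 0.172907) = 1.330028
Hb / (g * T^2) = 1.49 / (9.81 * 10.3^2) = 1.49 / 1040.7429 = 0.00143167
gamma_b = b - a * Hb/(g*T^2) = 1.330028 - 35.878078 * 0.00143167 = 1.278663
db = Hb / gamma_b = 1.49 / 1.278663
db = 1.1653 m

1.1653


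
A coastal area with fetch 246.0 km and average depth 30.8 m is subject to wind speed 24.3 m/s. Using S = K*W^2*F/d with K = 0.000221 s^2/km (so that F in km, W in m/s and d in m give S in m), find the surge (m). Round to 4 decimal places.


S = K * W^2 * F / d
W^2 = 24.3^2 = 590.49
S = 0.000221 * 590.49 * 246.0 / 30.8
Numerator = 0.000221 * 590.49 * 246.0 = 32.102579
S = 32.102579 / 30.8 = 1.0423 m

1.0423


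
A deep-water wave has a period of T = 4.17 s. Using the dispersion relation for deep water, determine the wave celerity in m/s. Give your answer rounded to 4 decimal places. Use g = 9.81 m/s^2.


We use the deep-water celerity formula:
C = g * T / (2 * pi)
C = 9.81 * 4.17 / (2 * 3.14159...)
C = 40.907700 / 6.283185
C = 6.5107 m/s

6.5107


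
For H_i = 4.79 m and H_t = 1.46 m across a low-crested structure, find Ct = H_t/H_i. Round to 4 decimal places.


Ct = H_t / H_i
Ct = 1.46 / 4.79
Ct = 0.3048

0.3048


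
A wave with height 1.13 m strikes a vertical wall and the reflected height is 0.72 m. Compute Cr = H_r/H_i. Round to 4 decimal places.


Cr = H_r / H_i
Cr = 0.72 / 1.13
Cr = 0.6372

0.6372


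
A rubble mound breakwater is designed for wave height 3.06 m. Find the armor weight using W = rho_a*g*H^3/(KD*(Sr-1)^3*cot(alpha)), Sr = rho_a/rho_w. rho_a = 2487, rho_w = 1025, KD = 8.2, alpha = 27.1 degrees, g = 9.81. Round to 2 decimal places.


Sr = rho_a / rho_w = 2487 / 1025 = 2.426341
(Sr - 1) = 1.426341
(Sr - 1)^3 = 2.901820
cot(27.1) = 1 / tan(27.1) = 1 / 0.511726 = 1.954171
Numerator = 2487 * 9.81 * 3.06^3 = 699051.3393
Denominator = 8.2 * 2.901820 * 1.954171 = 46.499364
W = 699051.3393 / 46.499364
W = 15033.57 N

15033.57


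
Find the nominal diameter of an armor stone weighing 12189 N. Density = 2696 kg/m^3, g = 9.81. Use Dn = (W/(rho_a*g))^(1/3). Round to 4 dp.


V = W / (rho_a * g)
V = 12189 / (2696 * 9.81)
V = 12189 / 26447.76
V = 0.460871 m^3
Dn = V^(1/3) = 0.460871^(1/3)
Dn = 0.7724 m

0.7724


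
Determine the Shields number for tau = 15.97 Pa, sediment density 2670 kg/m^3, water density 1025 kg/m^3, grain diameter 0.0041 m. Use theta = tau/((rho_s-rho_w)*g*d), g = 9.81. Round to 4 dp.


theta = tau / ((rho_s - rho_w) * g * d)
rho_s - rho_w = 2670 - 1025 = 1645
Denominator = 1645 * 9.81 * 0.0041 = 66.163545
theta = 15.97 / 66.163545
theta = 0.2414

0.2414


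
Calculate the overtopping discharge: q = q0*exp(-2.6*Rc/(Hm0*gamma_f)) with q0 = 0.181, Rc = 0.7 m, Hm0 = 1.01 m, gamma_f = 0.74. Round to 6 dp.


q = q0 * exp(-2.6 * Rc / (Hm0 * gamma_f))
Exponent = -2.6 * 0.7 / (1.01 * 0.74)
= -2.6 * 0.7 / 0.7474
= -2.435108
exp(-2.435108) = 0.087588
q = 0.181 * 0.087588
q = 0.015853 m^3/s/m

0.015853


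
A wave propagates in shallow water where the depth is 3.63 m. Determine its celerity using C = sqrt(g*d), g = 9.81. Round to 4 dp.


Using the shallow-water approximation:
C = sqrt(g * d) = sqrt(9.81 * 3.63)
C = sqrt(35.6103)
C = 5.9674 m/s

5.9674


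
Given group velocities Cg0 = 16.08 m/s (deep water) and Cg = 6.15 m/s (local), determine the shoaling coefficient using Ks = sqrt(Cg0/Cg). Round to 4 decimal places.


Ks = sqrt(Cg0 / Cg)
Ks = sqrt(16.08 / 6.15)
Ks = sqrt(2.6146)
Ks = 1.6170

1.6170


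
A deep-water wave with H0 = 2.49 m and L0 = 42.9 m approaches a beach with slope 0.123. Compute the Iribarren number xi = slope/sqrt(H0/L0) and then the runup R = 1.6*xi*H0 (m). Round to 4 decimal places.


xi = slope / sqrt(H0/L0)
H0/L0 = 2.49/42.9 = 0.058042
sqrt(0.058042) = 0.240919
xi = 0.123 / 0.240919 = 0.510545
R = 1.6 * xi * H0 = 1.6 * 0.510545 * 2.49
R = 2.0340 m

2.0340


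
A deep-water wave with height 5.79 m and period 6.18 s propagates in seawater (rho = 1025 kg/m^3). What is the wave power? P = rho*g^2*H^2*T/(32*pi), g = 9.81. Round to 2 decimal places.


P = rho * g^2 * H^2 * T / (32 * pi)
P = 1025 * 9.81^2 * 5.79^2 * 6.18 / (32 * pi)
P = 1025 * 96.2361 * 33.5241 * 6.18 / 100.53096
P = 203286.08 W/m

203286.08


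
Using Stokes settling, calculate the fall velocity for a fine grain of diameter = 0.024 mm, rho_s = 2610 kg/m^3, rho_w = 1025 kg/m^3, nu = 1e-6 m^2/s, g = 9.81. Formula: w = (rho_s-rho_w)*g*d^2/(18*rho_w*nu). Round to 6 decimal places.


w = (rho_s - rho_w) * g * d^2 / (18 * rho_w * nu)
d = 0.024 mm = 0.000024 m
rho_s - rho_w = 2610 - 1025 = 1585
Numerator = 1585 * 9.81 * (0.000024)^2 = 0.000008956138
Denominator = 18 * 1025 * 1e-6 = 0.018450
w = 0.000485 m/s

0.000485


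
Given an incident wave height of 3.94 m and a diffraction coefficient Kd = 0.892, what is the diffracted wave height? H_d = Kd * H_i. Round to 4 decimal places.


H_d = Kd * H_i
H_d = 0.892 * 3.94
H_d = 3.5145 m

3.5145


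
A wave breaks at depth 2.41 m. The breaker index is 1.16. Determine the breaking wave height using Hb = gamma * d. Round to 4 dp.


Hb = gamma * d
Hb = 1.16 * 2.41
Hb = 2.7956 m

2.7956


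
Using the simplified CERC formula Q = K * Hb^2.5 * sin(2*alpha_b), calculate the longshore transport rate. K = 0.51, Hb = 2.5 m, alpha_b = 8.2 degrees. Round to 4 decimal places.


Q = K * Hb^2.5 * sin(2 * alpha_b)
Hb^2.5 = 2.5^2.5 = 9.882118
sin(2 * 8.2) = sin(16.4) = 0.282341
Q = 0.51 * 9.882118 * 0.282341
Q = 1.4230 m^3/s

1.4230


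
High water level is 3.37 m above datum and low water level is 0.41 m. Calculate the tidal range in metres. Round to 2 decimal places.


Tidal range = High water - Low water
Tidal range = 3.37 - (0.41)
Tidal range = 2.96 m

2.96
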